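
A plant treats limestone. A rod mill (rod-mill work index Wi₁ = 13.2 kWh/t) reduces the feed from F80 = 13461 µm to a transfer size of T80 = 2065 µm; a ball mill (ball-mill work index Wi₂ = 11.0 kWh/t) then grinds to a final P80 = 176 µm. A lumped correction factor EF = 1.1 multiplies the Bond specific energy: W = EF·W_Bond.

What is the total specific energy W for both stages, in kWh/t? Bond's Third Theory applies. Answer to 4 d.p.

W = 10·Wi·(P80^(-½) − F80^(-½))
Stage 1 (13461→2065 µm, Wi₁=13.2): W₁ = 10·13.2·(0.022006 − 0.008619) = 1.7671 kWh/t
Stage 2 (2065→176 µm, Wi₂=11.0): W₂ = 10·11.0·(0.075378 − 0.022006) = 5.8709 kWh/t
W = W₁ + W₂ = 1.7671 + 5.8709 = 7.6380 kWh/t
Corrected W = EF·W_Bond = 1.1·7.6380 = 8.4018 kWh/t

W = 8.4018 kWh/t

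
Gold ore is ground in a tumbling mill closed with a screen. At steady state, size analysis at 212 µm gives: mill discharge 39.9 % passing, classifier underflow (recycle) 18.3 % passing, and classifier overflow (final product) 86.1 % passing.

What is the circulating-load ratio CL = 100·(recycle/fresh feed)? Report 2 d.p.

Two-product formula at 212 µm:
(1+r)d = ru + o → r = (o−d)/(d−u)
r = (86.1 − 39.9)/(39.9 − 18.3) = 46.2/21.6 = 2.1389
CL = 100·r = 213.89 %

CL = 213.89 %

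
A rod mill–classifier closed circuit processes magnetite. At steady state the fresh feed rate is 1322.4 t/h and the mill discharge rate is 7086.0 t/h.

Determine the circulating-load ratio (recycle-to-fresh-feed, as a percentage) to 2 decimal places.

Mill node: discharge = fresh + recycle.
R = M − F = 7086.0 − 1322.4 = 5763.6 t/h
CL = 100·R/F = 100·5763.6/1322.4 = 435.84 %

CL = 435.84 %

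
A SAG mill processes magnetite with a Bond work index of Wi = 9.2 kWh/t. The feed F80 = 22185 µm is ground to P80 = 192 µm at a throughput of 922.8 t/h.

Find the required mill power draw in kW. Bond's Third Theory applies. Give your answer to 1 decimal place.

Bond:  W = 10 Wi (1/√P − 1/√F)
W = 10·9.2·(1/√192 − 1/√22185) = 10·9.2·(0.065455) = 6.0219 kWh/t
Mill draw = 6.0219 × 922.8 = 5557.0 kW

P = 5557.0 kW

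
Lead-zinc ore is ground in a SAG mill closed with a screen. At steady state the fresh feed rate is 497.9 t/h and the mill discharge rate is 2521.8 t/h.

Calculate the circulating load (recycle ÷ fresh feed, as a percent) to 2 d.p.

M = F + R at steady state, so:
R = M − F = 2521.8 − 497.9 = 2023.9 t/h
CL = 100·R/F = 100·2023.9/497.9 = 406.49 %

CL = 406.49 %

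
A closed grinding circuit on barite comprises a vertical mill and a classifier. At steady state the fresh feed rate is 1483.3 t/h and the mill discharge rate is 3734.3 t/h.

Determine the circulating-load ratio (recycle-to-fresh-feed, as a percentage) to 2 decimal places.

Mill node: discharge = fresh + recycle.
R = M − F = 3734.3 − 1483.3 = 2251.0 t/h
CL = 100·R/F = 100·2251.0/1483.3 = 151.76 %

CL = 151.76 %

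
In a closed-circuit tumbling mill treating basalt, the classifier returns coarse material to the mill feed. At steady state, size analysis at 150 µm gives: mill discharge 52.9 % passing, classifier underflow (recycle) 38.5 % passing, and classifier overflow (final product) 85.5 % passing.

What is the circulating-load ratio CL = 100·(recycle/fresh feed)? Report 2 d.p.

Balance %-passing 150 µm (r = R/F):
d + r·d = r·u + o → r(d−u) = o−d
r = (85.5 − 52.9)/(52.9 − 38.5) = 32.6/14.4 = 2.2639
CL = 100·r = 226.39 %

CL = 226.39 %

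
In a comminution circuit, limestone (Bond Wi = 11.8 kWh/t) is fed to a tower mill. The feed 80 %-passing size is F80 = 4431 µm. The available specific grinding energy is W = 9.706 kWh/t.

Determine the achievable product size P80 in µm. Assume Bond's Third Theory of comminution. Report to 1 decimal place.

P80 = 105.7 µm

W = 10·Wi·[P80^(−½) − F80^(−½)]
⇒ 1/√P80 = W/(10 Wi) + 1/√F80
  = 9.7060/(10·11.8) + 1/√4431 = 0.082254 + 0.015023 = 0.097277
P80 = (1/0.097277)² = 10.2799² = 105.68 µm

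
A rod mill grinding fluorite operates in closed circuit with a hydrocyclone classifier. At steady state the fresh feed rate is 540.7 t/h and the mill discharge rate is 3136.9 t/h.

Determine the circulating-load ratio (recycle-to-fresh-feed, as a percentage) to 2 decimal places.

Discharge = new feed + return, hence
R = M − F = 3136.9 − 540.7 = 2596.2 t/h
CL = 100·R/F = 100·2596.2/540.7 = 480.16 %

CL = 480.16 %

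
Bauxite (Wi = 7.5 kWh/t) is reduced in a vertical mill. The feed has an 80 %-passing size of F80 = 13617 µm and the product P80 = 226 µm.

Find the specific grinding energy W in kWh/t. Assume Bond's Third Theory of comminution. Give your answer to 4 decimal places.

Bond: W = 10·Wi·(1/√P80 − 1/√F80)
1/√226 = 0.066519;  1/√13617 = 0.008570
W = 10·7.5·(0.066519 − 0.008570) = 4.3462 kWh/t

W = 4.3462 kWh/t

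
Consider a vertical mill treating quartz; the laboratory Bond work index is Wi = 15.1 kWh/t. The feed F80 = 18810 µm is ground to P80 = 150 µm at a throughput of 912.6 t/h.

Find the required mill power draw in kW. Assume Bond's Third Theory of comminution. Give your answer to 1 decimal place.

Bond:  W = 10 Wi (1/√P − 1/√F)
W = 10·15.1·(1/√150 − 1/√18810) = 10·15.1·(0.074358) = 11.2281 kWh/t
Power = W × throughput = 11.2281 kWh/t × 912.6 t/h = 10246.8 kW

P = 10246.8 kW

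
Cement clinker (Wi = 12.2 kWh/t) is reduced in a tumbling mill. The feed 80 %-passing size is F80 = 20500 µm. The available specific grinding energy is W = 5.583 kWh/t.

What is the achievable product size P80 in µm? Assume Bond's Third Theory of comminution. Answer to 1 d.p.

W = 10 Wi (P80^-0.5 − F80^-0.5)
⇒ 1/√P80 = W/(10 Wi) + 1/√F80
  = 5.5830/(10·12.2) + 1/√20500 = 0.045762 + 0.006984 = 0.052747
P80 = (1/0.052747)² = 18.9586² = 359.43 µm

P80 = 359.4 µm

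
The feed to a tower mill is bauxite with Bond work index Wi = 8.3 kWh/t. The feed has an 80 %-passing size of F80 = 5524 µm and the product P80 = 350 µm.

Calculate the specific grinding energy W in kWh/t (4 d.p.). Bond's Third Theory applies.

W = 10 Wi / √P80 − 10 Wi / √F80
1/√350 = 0.053452;  1/√5524 = 0.013455
W = 10·8.3·(0.053452 − 0.013455) = 3.3198 kWh/t

W = 3.3198 kWh/t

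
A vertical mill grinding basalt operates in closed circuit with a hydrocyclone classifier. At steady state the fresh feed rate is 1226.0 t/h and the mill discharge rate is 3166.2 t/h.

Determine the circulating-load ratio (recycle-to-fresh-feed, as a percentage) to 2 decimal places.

CL = 158.25 %

Discharge = new feed + return, hence
R = M − F = 3166.2 − 1226.0 = 1940.2 t/h
CL = 100·R/F = 100·1940.2/1226.0 = 158.25 %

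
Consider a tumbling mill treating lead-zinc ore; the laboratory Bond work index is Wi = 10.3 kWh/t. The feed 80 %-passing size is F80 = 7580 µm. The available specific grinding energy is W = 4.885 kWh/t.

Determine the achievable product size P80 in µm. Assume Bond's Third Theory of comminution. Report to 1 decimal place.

W = 10 Wi (1/√P80 − 1/√F80)  [Bond]
⇒ 1/√P80 = W/(10·Wi) + 1/√F80
  = 4.8850/(10·10.3) + 1/√7580 = 0.047427 + 0.011486 = 0.058913
P80 = (1/0.058913)² = 16.9742² = 288.12 µm

P80 = 288.1 µm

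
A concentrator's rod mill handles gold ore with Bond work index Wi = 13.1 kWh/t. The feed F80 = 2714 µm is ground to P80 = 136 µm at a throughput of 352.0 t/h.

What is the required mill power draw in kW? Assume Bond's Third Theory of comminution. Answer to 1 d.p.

P = 3068.9 kW

Bond:  W = 10 Wi (1/√P − 1/√F)
W = 10·13.1·(1/√136 − 1/√2714) = 10·13.1·(0.066554) = 8.7186 kWh/t
Mill draw = 8.7186 × 352.0 = 3068.9 kW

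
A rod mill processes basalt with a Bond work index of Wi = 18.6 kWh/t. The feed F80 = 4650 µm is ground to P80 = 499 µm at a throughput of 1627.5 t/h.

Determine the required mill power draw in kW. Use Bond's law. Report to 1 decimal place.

P = 9112.2 kW

W = 10 Wi (P80^-0.5 − F80^-0.5)
W = 10·18.6·(1/√499 − 1/√4650) = 10·18.6·(0.030101) = 5.5989 kWh/t
P = W·T = 5.5989·1627.5 = 9112.2 kW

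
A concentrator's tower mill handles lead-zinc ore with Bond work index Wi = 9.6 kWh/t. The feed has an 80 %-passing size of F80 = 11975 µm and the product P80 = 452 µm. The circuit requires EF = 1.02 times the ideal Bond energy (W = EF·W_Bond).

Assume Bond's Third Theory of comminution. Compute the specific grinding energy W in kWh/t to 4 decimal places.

W = 10·Wi·(P80^(-½) − F80^(-½))
1/√452 = 0.047036;  1/√11975 = 0.009138
W = 10·9.6·(0.047036 − 0.009138) = 3.6382 kWh/t
Corrected W = EF·W_Bond = 1.02·3.6382 = 3.7110 kWh/t

W = 3.7110 kWh/t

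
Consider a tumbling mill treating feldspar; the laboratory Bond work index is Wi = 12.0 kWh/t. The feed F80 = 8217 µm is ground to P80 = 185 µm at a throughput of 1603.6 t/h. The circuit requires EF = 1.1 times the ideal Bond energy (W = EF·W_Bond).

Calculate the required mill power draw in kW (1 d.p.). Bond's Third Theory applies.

P = 13227.5 kW

W_Bond = 10·Wi·(1/√P₈₀ − 1/√F₈₀)
W = 10·12.0·(1/√185 − 1/√8217) = 10·12.0·(0.062490) = 7.4988 kWh/t
With EF = 1.1: W = 7.4988·1.1 = 8.2486 kWh/t
P = W·T = 8.2486·1603.6 = 13227.5 kW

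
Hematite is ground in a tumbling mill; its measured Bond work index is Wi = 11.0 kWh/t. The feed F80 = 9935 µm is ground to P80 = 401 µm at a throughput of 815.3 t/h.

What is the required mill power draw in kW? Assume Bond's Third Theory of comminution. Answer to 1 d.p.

P = 3578.8 kW

Bond:  W = 10 Wi (1/√P − 1/√F)
W = 10·11.0·(1/√401 − 1/√9935) = 10·11.0·(0.039905) = 4.3895 kWh/t
P_mill = W·ṁ = 4.3895·815.3 = 3578.8 kW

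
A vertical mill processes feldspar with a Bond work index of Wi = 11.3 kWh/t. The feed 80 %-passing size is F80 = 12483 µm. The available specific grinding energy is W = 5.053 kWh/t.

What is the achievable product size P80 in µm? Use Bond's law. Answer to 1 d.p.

W = 10 Wi (P80^-0.5 − F80^-0.5)
P80^(−½) = W/(10 Wi) + F80^(−½)
  = 5.0530/(10·11.3) + 1/√12483 = 0.044717 + 0.008950 = 0.053667
P80 = (1/0.053667)² = 18.6334² = 347.20 µm

P80 = 347.2 µm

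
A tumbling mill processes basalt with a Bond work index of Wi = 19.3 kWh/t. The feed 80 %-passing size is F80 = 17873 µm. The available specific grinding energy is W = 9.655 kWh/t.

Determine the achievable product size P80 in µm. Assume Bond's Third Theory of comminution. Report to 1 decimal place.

W = 10·Wi·[P80^(−½) − F80^(−½)]
⇒ 1/√P80 = W/(10·Wi) + 1/√F80
  = 9.6550/(10·19.3) + 1/√17873 = 0.050026 + 0.007480 = 0.057506
P80 = (1/0.057506)² = 17.3895² = 302.40 µm

P80 = 302.4 µm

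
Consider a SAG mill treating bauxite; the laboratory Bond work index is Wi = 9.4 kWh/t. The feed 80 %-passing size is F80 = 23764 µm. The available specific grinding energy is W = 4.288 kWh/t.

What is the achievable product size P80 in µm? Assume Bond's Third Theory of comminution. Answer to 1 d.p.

Bond:  W = 10 Wi (1/√P − 1/√F)
1/√P80 = 1/√F80 + W/(10·Wi)
  = 4.2880/(10·9.4) + 1/√23764 = 0.045617 + 0.006487 = 0.052104
P80 = (1/0.052104)² = 19.1924² = 368.35 µm

P80 = 368.3 µm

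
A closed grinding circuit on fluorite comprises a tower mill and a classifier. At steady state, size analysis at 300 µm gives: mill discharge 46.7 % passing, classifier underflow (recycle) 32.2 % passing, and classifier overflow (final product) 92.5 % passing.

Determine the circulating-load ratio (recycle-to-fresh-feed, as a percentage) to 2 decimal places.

CL = 315.86 %

Two-product formula at 300 µm:
(1+r)·d = r·u + o ⇒ r = (o−d)/(d−u)
r = (92.5 − 46.7)/(46.7 − 32.2) = 45.8/14.5 = 3.1586
CL = 100·r = 315.86 %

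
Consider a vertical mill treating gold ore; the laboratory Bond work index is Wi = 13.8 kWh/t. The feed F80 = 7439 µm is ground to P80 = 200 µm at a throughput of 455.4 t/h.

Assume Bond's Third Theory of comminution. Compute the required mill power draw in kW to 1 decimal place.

W = 10 Wi / √P80 − 10 Wi / √F80
W = 10·13.8·(1/√200 − 1/√7439) = 10·13.8·(0.059116) = 8.1581 kWh/t
P = W·T = 8.1581·455.4 = 3715.2 kW

P = 3715.2 kW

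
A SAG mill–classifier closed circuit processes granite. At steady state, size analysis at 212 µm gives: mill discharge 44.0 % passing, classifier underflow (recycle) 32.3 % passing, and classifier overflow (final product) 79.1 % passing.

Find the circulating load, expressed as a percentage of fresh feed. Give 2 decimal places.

Mass balance on the −212 µm fraction:
(1+r)d = ru + o → r = (o−d)/(d−u)
r = (79.1 − 44.0)/(44.0 − 32.3) = 35.1/11.7 = 3.0000
CL = 100·r = 300.00 %

CL = 300.00 %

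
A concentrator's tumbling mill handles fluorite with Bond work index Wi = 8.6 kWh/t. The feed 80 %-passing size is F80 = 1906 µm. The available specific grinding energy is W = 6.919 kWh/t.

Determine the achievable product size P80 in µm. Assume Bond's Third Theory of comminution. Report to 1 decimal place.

P80 = 93.6 µm

Bond:  W = 10 Wi (1/√P − 1/√F)
P80^(−½) = W/(10 Wi) + F80^(−½)
  = 6.9190/(10·8.6) + 1/√1906 = 0.080453 + 0.022905 = 0.103359
P80 = (1/0.103359)² = 9.6750² = 93.61 µm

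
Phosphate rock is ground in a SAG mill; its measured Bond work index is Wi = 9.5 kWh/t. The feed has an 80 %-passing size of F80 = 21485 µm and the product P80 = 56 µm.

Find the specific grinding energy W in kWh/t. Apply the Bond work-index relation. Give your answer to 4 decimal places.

W = 12.0468 kWh/t

Bond:  W = 10 Wi (1/√P − 1/√F)
1/√56 = 0.133631;  1/√21485 = 0.006822
W = 10·9.5·(0.133631 − 0.006822) = 12.0468 kWh/t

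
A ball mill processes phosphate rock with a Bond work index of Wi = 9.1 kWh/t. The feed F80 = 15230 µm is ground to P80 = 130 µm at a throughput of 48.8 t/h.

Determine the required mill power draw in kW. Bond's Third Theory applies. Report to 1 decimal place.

P = 353.5 kW

Bond:  W = 10 Wi (1/√P − 1/√F)
W = 10·9.1·(1/√130 − 1/√15230) = 10·9.1·(0.079603) = 7.2438 kWh/t
Power = W × throughput = 7.2438 kWh/t × 48.8 t/h = 353.5 kW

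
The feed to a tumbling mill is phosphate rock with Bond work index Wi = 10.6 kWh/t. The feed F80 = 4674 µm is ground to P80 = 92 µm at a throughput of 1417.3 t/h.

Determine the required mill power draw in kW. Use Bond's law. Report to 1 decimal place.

W = 10·Wi·(P80^(-½) − F80^(-½))
W = 10·10.6·(1/√92 − 1/√4674) = 10·10.6·(0.089630) = 9.5008 kWh/t
Mill draw = 9.5008 × 1417.3 = 13465.5 kW

P = 13465.5 kW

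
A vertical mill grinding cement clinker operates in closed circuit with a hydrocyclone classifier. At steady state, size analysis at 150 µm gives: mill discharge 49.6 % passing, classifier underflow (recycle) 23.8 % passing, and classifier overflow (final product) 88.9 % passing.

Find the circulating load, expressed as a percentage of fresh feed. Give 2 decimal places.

Mass balance on the −150 µm fraction:
r = (o − d)/(d − u)
r = (88.9 − 49.6)/(49.6 − 23.8) = 39.3/25.8 = 1.5233
CL = 100·r = 152.33 %

CL = 152.33 %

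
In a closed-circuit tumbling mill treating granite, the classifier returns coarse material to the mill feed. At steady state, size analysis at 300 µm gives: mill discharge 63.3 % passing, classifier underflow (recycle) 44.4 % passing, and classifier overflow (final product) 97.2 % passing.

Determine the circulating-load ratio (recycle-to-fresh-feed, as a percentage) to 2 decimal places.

CL = 179.37 %

Mass balance on the −300 µm fraction:
r = (o − d)/(d − u)
r = (97.2 − 63.3)/(63.3 − 44.4) = 33.9/18.9 = 1.7937
CL = 100·r = 179.37 %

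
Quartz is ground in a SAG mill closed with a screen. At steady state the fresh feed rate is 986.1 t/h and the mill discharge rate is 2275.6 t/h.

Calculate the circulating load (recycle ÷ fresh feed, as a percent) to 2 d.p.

Steady state: M = F + R.
R = M − F = 2275.6 − 986.1 = 1289.5 t/h
CL = 100·R/F = 100·1289.5/986.1 = 130.77 %

CL = 130.77 %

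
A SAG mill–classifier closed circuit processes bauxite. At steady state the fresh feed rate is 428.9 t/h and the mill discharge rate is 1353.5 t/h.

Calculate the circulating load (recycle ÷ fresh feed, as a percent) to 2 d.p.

Mill node: discharge = fresh + recycle.
R = M − F = 1353.5 − 428.9 = 924.6 t/h
CL = 100·R/F = 100·924.6/428.9 = 215.57 %

CL = 215.57 %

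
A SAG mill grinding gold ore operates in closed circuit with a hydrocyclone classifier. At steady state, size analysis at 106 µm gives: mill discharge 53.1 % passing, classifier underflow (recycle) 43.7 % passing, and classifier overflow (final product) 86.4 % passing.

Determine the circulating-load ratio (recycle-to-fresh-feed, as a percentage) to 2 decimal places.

CL = 354.26 %

Mass balance on the −106 µm fraction:
Fd + Rd = Ru + Fo ⇒ R/F = (o−d)/(d−u)
r = (86.4 − 53.1)/(53.1 − 43.7) = 33.3/9.4 = 3.5426
CL = 100·r = 354.26 %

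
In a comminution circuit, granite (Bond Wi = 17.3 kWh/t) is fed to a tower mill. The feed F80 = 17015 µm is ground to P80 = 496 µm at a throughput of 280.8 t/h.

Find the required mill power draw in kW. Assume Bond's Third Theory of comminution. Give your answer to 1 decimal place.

W = 10 Wi (1/√P80 − 1/√F80)  [Bond]
W = 10·17.3·(1/√496 − 1/√17015) = 10·17.3·(0.037235) = 6.4417 kWh/t
Mill draw = 6.4417 × 280.8 = 1808.8 kW

P = 1808.8 kW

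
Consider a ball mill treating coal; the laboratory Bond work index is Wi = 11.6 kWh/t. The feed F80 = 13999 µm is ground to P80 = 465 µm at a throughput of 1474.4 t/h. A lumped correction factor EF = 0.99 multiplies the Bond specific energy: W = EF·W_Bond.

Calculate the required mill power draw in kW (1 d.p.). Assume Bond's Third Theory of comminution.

W = 10 Wi (P80^-0.5 − F80^-0.5)
W = 10·11.6·(1/√465 − 1/√13999) = 10·11.6·(0.037922) = 4.3990 kWh/t
Apply correction: 4.3990 × 0.99 = 4.3550 kWh/t
P_mill = W·ṁ = 4.3550·1474.4 = 6421.0 kW

P = 6421.0 kW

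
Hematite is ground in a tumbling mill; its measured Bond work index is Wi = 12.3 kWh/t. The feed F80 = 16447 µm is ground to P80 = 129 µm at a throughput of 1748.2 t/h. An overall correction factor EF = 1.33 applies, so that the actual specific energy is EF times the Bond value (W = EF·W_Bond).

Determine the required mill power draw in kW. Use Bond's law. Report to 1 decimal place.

Bond: W = 10·Wi·(1/√P80 − 1/√F80)
W = 10·12.3·(1/√129 − 1/√16447) = 10·12.3·(0.080248) = 9.8705 kWh/t
With EF = 1.33: W = 9.8705·1.33 = 13.1277 kWh/t
Power = W × throughput = 13.1277 kWh/t × 1748.2 t/h = 22949.8 kW

P = 22949.8 kW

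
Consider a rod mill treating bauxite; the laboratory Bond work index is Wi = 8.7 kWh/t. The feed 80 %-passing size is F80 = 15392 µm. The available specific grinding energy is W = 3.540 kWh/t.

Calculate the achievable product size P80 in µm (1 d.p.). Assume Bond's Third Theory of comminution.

P80 = 420.8 µm

Bond: W = 10·Wi·(1/√P80 − 1/√F80)
P80^(−½) = W/(10 Wi) + F80^(−½)
  = 3.5400/(10·8.7) + 1/√15392 = 0.040690 + 0.008060 = 0.048750
P80 = (1/0.048750)² = 20.5128² = 420.78 µm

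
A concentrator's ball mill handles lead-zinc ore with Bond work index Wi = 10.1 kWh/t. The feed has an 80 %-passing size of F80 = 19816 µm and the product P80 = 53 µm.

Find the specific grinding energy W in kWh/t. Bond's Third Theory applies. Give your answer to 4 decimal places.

W = 13.1559 kWh/t

W = 10·Wi·[P80^(−½) − F80^(−½)]
1/√53 = 0.137361;  1/√19816 = 0.007104
W = 10·10.1·(0.137361 − 0.007104) = 13.1559 kWh/t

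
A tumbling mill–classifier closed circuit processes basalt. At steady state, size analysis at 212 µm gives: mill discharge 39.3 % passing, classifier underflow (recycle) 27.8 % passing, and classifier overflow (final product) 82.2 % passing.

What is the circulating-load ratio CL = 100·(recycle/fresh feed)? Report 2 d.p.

Two-product formula at 212 µm:
Fd + Rd = Ru + Fo ⇒ R/F = (o−d)/(d−u)
r = (82.2 − 39.3)/(39.3 − 27.8) = 42.9/11.5 = 3.7304
CL = 100·r = 373.04 %

CL = 373.04 %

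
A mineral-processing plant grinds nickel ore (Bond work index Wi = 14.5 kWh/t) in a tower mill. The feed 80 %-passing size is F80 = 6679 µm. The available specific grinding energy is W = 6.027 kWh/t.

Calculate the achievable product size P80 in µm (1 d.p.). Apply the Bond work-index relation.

W = 10·Wi·[P80^(−½) − F80^(−½)]
⇒ 1/√P80 = W/(10 Wi) + 1/√F80
  = 6.0270/(10·14.5) + 1/√6679 = 0.041566 + 0.012236 = 0.053802
P80 = (1/0.053802)² = 18.5868² = 345.47 µm

P80 = 345.5 µm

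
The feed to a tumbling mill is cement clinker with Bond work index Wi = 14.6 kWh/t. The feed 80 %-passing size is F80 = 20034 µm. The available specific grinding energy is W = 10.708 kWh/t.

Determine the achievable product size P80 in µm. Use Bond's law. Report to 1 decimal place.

P80 = 154.7 µm

W = 10·Wi·(P80^(-½) − F80^(-½))
P80^(−½) = W/(10 Wi) + F80^(−½)
  = 10.7080/(10·14.6) + 1/√20034 = 0.073342 + 0.007065 = 0.080408
P80 = (1/0.080408)² = 12.4366² = 154.67 µm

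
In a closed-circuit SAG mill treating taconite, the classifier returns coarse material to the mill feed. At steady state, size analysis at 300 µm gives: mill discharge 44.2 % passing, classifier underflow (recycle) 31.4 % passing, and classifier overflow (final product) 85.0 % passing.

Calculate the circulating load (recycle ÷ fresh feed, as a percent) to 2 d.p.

Balance %-passing 300 µm (r = R/F):
r = (o − d)/(d − u)
r = (85.0 − 44.2)/(44.2 − 31.4) = 40.8/12.8 = 3.1875
CL = 100·r = 318.75 %

CL = 318.75 %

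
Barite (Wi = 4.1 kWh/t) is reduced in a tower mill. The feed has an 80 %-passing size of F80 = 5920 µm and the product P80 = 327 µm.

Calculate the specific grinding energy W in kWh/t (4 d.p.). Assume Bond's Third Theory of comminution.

W = 10·Wi·(P80^(-½) − F80^(-½))
1/√327 = 0.055300;  1/√5920 = 0.012997
W = 10·4.1·(0.055300 − 0.012997) = 1.7344 kWh/t

W = 1.7344 kWh/t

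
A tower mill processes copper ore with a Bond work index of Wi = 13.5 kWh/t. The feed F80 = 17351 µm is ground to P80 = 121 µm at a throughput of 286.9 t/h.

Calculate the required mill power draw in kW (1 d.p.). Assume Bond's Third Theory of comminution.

P = 3227.0 kW

Bond: W = 10·Wi·(1/√P80 − 1/√F80)
W = 10·13.5·(1/√121 − 1/√17351) = 10·13.5·(0.083317) = 11.2479 kWh/t
Mill draw = 11.2479 × 286.9 = 3227.0 kW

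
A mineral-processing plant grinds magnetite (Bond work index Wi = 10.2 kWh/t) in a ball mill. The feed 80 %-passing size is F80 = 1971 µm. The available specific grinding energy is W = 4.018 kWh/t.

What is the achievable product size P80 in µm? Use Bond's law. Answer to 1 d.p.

W = 10·Wi·(P80^(-½) − F80^(-½))
⇒ 1/√P80 = W/(10·Wi) + 1/√F80
  = 4.0180/(10·10.2) + 1/√1971 = 0.039392 + 0.022525 = 0.061917
P80 = (1/0.061917)² = 16.1507² = 260.85 µm

P80 = 260.8 µm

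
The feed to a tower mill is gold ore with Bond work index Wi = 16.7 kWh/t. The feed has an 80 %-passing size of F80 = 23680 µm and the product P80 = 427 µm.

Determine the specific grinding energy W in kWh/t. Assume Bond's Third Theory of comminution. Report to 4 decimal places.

W = 6.9965 kWh/t

Bond: W = 10·Wi·(1/√P80 − 1/√F80)
1/√427 = 0.048393;  1/√23680 = 0.006498
W = 10·16.7·(0.048393 − 0.006498) = 6.9965 kWh/t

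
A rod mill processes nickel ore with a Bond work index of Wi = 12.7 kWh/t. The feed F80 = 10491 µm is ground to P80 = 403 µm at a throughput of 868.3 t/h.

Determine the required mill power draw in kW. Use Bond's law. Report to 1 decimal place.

Bond: W = 10·Wi·(1/√P80 − 1/√F80)
W = 10·12.7·(1/√403 − 1/√10491) = 10·12.7·(0.040050) = 5.0864 kWh/t
Mill draw = 5.0864 × 868.3 = 4416.5 kW

P = 4416.5 kW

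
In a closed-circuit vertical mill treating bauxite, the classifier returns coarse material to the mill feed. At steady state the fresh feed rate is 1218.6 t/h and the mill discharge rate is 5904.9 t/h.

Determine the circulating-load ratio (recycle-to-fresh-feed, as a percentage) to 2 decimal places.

CL = 384.56 %

Discharge = new feed + return, hence
R = M − F = 5904.9 − 1218.6 = 4686.3 t/h
CL = 100·R/F = 100·4686.3/1218.6 = 384.56 %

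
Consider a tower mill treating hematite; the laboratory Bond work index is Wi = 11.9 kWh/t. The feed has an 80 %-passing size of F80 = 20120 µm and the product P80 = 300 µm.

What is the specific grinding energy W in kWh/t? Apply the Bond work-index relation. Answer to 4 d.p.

W = 10·Wi·[P80^(−½) − F80^(−½)]
1/√300 = 0.057735;  1/√20120 = 0.007050
W = 10·11.9·(0.057735 − 0.007050) = 6.0315 kWh/t

W = 6.0315 kWh/t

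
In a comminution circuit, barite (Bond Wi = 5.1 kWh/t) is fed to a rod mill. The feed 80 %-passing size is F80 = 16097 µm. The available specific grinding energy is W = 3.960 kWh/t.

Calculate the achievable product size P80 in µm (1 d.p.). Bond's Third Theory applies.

Bond:  W = 10 Wi (1/√P − 1/√F)
P80^(−½) = W/(10 Wi) + F80^(−½)
  = 3.9600/(10·5.1) + 1/√16097 = 0.077647 + 0.007882 = 0.085529
P80 = (1/0.085529)² = 11.6920² = 136.70 µm

P80 = 136.7 µm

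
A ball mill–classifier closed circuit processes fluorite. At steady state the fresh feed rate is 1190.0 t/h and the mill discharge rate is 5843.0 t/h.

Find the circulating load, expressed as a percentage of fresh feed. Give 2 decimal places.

CL = 391.01 %

M = F + R at steady state, so:
R = M − F = 5843.0 − 1190.0 = 4653.0 t/h
CL = 100·R/F = 100·4653.0/1190.0 = 391.01 %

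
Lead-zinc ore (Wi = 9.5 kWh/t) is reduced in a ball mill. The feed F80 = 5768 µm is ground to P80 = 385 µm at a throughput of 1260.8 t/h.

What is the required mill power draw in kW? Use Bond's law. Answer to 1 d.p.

Bond:  W = 10 Wi (1/√P − 1/√F)
W = 10·9.5·(1/√385 − 1/√5768) = 10·9.5·(0.037798) = 3.5908 kWh/t
Mill draw = 3.5908 × 1260.8 = 4527.3 kW

P = 4527.3 kW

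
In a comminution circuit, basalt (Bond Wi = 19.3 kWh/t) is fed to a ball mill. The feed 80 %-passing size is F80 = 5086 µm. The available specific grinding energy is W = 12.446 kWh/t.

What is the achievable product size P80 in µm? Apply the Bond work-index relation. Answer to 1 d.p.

W = 10·Wi·[P80^(−½) − F80^(−½)]
⇒ 1/√P80 = W/(10 Wi) + 1/√F80
  = 12.4460/(10·19.3) + 1/√5086 = 0.064487 + 0.014022 = 0.078509
P80 = (1/0.078509)² = 12.7374² = 162.24 µm

P80 = 162.2 µm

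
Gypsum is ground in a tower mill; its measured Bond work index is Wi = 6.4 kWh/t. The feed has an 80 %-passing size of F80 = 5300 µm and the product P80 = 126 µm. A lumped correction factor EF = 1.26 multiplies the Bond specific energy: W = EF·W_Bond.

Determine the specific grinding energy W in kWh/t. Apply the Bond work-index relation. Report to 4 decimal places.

W = 6.0763 kWh/t

W = 10 Wi (1/√P80 − 1/√F80)  [Bond]
1/√126 = 0.089087;  1/√5300 = 0.013736
W = 10·6.4·(0.089087 − 0.013736) = 4.8225 kWh/t
With EF = 1.26: W = 4.8225·1.26 = 6.0763 kWh/t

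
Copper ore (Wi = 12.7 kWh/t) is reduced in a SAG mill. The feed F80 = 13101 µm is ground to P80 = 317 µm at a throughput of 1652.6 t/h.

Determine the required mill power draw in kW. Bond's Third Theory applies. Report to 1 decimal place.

P = 9954.4 kW

W_Bond = 10·Wi·(1/√P₈₀ − 1/√F₈₀)
W = 10·12.7·(1/√317 − 1/√13101) = 10·12.7·(0.047429) = 6.0235 kWh/t
Power = W × throughput = 6.0235 kWh/t × 1652.6 t/h = 9954.4 kW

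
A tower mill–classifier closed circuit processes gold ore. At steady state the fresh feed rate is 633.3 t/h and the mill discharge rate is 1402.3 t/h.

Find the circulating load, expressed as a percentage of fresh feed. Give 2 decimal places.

CL = 121.43 %

M = F + R at steady state, so:
R = M − F = 1402.3 − 633.3 = 769.0 t/h
CL = 100·R/F = 100·769.0/633.3 = 121.43 %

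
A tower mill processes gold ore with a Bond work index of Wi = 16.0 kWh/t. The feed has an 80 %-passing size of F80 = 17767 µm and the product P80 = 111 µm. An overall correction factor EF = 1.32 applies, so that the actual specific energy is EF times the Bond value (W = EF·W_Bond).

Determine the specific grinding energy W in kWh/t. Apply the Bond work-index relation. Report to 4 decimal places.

W = 10 Wi / √P80 − 10 Wi / √F80
1/√111 = 0.094916;  1/√17767 = 0.007502
W = 10·16.0·(0.094916 − 0.007502) = 13.9862 kWh/t
Corrected W = EF·W_Bond = 1.32·13.9862 = 18.4617 kWh/t

W = 18.4617 kWh/t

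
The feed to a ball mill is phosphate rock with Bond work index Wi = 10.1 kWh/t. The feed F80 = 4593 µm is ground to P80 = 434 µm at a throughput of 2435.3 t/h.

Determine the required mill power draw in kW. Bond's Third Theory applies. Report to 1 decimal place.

W_Bond = 10·Wi·(1/√P₈₀ − 1/√F₈₀)
W = 10·10.1·(1/√434 − 1/√4593) = 10·10.1·(0.033246) = 3.3579 kWh/t
Mill draw = 3.3579 × 2435.3 = 8177.4 kW

P = 8177.4 kW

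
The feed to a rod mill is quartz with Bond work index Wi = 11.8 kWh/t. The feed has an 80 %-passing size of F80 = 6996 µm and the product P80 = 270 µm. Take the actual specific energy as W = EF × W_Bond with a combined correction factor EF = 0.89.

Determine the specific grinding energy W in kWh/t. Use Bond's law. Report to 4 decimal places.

W = 5.1357 kWh/t

Bond:  W = 10 Wi (1/√P − 1/√F)
1/√270 = 0.060858;  1/√6996 = 0.011956
W = 10·11.8·(0.060858 − 0.011956) = 5.7705 kWh/t
Apply correction: 5.7705 × 0.89 = 5.1357 kWh/t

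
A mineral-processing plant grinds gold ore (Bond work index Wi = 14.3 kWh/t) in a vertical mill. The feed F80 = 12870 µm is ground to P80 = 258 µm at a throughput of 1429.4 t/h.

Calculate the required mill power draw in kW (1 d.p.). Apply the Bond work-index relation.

W = 10·Wi·[P80^(−½) − F80^(−½)]
W = 10·14.3·(1/√258 − 1/√12870) = 10·14.3·(0.053443) = 7.6423 kWh/t
P_mill = W·ṁ = 7.6423·1429.4 = 10923.9 kW

P = 10923.9 kW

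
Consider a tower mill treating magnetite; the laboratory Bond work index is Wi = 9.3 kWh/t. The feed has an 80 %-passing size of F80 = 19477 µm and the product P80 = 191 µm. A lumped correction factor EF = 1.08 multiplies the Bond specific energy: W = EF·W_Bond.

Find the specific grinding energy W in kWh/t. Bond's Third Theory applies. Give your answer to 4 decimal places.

W = 10 Wi (1/√P80 − 1/√F80)  [Bond]
1/√191 = 0.072357;  1/√19477 = 0.007165
W = 10·9.3·(0.072357 − 0.007165) = 6.0629 kWh/t
With EF = 1.08: W = 6.0629·1.08 = 6.5479 kWh/t

W = 6.5479 kWh/t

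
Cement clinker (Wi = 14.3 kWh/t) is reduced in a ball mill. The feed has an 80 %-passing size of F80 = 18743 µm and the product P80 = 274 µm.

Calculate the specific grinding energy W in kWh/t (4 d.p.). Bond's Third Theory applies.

W = 7.5944 kWh/t

W = 10 Wi (P80^-0.5 − F80^-0.5)
1/√274 = 0.060412;  1/√18743 = 0.007304
W = 10·14.3·(0.060412 − 0.007304) = 7.5944 kWh/t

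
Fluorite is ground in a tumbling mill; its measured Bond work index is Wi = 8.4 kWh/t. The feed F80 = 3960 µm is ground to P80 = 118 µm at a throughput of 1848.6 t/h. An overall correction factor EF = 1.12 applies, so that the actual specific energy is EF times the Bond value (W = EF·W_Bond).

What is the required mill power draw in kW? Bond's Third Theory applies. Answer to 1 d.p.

P = 13246.6 kW

Bond:  W = 10 Wi (1/√P − 1/√F)
W = 10·8.4·(1/√118 − 1/√3960) = 10·8.4·(0.076166) = 6.3980 kWh/t
W_actual = 1.12 × 6.3980 = 7.1657 kWh/t
Power = W × throughput = 7.1657 kWh/t × 1848.6 t/h = 13246.6 kW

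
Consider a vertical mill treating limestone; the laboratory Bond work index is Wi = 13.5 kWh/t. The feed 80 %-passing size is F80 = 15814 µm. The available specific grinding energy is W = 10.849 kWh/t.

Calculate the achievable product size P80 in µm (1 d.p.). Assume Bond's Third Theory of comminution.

Bond: W = 10·Wi·(1/√P80 − 1/√F80)
⇒ 1/√P80 = W/(10 Wi) + 1/√F80
  = 10.8490/(10·13.5) + 1/√15814 = 0.080363 + 0.007952 = 0.088315
P80 = (1/0.088315)² = 11.3231² = 128.21 µm

P80 = 128.2 µm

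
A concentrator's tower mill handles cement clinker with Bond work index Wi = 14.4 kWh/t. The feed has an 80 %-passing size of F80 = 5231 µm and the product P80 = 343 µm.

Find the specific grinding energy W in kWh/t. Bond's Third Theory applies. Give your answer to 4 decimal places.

W = 10·Wi·(P80^(-½) − F80^(-½))
1/√343 = 0.053995;  1/√5231 = 0.013826
W = 10·14.4·(0.053995 − 0.013826) = 5.7843 kWh/t

W = 5.7843 kWh/t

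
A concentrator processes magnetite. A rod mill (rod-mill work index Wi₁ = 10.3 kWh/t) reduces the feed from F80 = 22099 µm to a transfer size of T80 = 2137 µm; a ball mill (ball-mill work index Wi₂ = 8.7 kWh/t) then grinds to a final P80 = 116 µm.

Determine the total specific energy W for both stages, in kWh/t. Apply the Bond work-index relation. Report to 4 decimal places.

W = 7.7310 kWh/t

W = 10 Wi (P80^-0.5 − F80^-0.5)
Stage 1 (22099→2137 µm, Wi₁=10.3): W₁ = 10·10.3·(0.021632 − 0.006727) = 1.5352 kWh/t
Stage 2 (2137→116 µm, Wi₂=8.7): W₂ = 10·8.7·(0.092848 − 0.021632) = 6.1958 kWh/t
W = W₁ + W₂ = 1.5352 + 6.1958 = 7.7310 kWh/t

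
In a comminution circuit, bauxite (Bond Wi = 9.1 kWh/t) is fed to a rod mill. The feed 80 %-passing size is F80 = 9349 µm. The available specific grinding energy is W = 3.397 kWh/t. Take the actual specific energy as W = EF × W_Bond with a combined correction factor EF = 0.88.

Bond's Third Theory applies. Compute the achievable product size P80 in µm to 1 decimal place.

W = 10·Wi·(P80^(-½) − F80^(-½))
W_Bond = W / EF = 3.397 / 0.88 = 3.8602 kWh/t
1/√P80 = 1/√F80 + W_Bond/(10·Wi)
  = 3.8602/(10·9.1) + 1/√9349 = 0.042420 + 0.010342 = 0.052762
P80 = (1/0.052762)² = 18.9529² = 359.21 µm

P80 = 359.2 µm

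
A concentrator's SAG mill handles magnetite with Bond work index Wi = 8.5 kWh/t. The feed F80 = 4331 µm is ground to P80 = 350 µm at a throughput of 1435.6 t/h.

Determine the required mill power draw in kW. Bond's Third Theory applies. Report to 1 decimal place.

W = 10·Wi·(P80^(-½) − F80^(-½))
W = 10·8.5·(1/√350 − 1/√4331) = 10·8.5·(0.038257) = 3.2519 kWh/t
P_mill = W·ṁ = 3.2519·1435.6 = 4668.4 kW

P = 4668.4 kW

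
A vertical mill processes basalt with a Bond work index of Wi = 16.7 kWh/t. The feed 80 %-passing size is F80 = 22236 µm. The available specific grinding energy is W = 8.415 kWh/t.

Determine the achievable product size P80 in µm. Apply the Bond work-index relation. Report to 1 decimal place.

W = 10·Wi·(P80^(-½) − F80^(-½))
⇒ 1/√P80 = W/(10·Wi) + 1/√F80
  = 8.4150/(10·16.7) + 1/√22236 = 0.050389 + 0.006706 = 0.057095
P80 = (1/0.057095)² = 17.5146² = 306.76 µm

P80 = 306.8 µm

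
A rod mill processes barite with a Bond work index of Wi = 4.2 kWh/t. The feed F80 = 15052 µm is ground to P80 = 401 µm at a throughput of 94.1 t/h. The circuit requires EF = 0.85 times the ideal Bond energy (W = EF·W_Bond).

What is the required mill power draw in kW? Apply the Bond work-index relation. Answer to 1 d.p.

W = 10·Wi·(P80^(-½) − F80^(-½))
W = 10·4.2·(1/√401 − 1/√15052) = 10·4.2·(0.041787) = 1.7550 kWh/t
With EF = 0.85: W = 1.7550·0.85 = 1.4918 kWh/t
Power = W × throughput = 1.4918 kWh/t × 94.1 t/h = 140.4 kW

P = 140.4 kW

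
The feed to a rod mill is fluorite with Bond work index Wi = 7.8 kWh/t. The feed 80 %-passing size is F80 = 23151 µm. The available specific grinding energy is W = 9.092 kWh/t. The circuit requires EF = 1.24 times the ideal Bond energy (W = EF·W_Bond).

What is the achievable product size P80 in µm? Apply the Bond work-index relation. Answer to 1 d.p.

W = 10 Wi / √P80 − 10 Wi / √F80
W_Bond = W / EF = 9.092 / 1.24 = 7.3323 kWh/t
P80^(−½) = W_Bond/(10 Wi) + F80^(−½)
  = 7.3323/(10·7.8) + 1/√23151 = 0.094003 + 0.006572 = 0.100576
P80 = (1/0.100576)² = 9.9428² = 98.86 µm

P80 = 98.9 µm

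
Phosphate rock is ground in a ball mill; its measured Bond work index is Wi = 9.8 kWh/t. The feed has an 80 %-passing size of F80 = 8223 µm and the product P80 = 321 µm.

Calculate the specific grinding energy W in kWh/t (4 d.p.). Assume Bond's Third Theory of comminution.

W = 10·Wi·[P80^(−½) − F80^(−½)]
1/√321 = 0.055815;  1/√8223 = 0.011028
W = 10·9.8·(0.055815 − 0.011028) = 4.3891 kWh/t

W = 4.3891 kWh/t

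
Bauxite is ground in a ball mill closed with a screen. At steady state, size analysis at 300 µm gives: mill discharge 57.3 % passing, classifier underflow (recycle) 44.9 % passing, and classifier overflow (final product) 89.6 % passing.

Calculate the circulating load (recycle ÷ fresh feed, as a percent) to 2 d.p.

Balance %-passing 300 µm (r = R/F):
d + r·d = r·u + o → r(d−u) = o−d
r = (89.6 − 57.3)/(57.3 − 44.9) = 32.3/12.4 = 2.6048
CL = 100·r = 260.48 %

CL = 260.48 %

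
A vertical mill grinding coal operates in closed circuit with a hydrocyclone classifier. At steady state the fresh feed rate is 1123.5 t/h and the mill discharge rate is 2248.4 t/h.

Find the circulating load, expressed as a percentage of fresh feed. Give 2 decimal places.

Mill node: discharge = fresh + recycle.
R = M − F = 2248.4 − 1123.5 = 1124.9 t/h
CL = 100·R/F = 100·1124.9/1123.5 = 100.12 %

CL = 100.12 %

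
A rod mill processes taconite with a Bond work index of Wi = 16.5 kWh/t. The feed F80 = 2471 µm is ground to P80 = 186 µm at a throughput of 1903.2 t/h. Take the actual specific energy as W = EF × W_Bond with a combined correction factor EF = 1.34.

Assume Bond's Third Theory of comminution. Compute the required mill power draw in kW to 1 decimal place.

W = 10·Wi·(P80^(-½) − F80^(-½))
W = 10·16.5·(1/√186 − 1/√2471) = 10·16.5·(0.053207) = 8.7791 kWh/t
Apply correction: 8.7791 × 1.34 = 11.7640 kWh/t
Mill draw = 11.7640 × 1903.2 = 22389.2 kW

P = 22389.2 kW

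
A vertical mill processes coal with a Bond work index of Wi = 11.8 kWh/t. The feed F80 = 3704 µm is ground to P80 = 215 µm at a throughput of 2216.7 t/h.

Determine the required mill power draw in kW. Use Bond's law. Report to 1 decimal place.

Bond: W = 10·Wi·(1/√P80 − 1/√F80)
W = 10·11.8·(1/√215 − 1/√3704) = 10·11.8·(0.051768) = 6.1087 kWh/t
Power = W × throughput = 6.1087 kWh/t × 2216.7 t/h = 13541.1 kW

P = 13541.1 kW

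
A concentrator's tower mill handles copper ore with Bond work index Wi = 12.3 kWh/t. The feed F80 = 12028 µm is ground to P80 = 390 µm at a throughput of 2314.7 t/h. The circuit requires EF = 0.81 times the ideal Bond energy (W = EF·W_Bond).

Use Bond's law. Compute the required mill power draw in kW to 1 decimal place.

P = 9574.8 kW

W = 10 Wi (P80^-0.5 − F80^-0.5)
W = 10·12.3·(1/√390 − 1/√12028) = 10·12.3·(0.041519) = 5.1068 kWh/t
Apply correction: 5.1068 × 0.81 = 4.1365 kWh/t
P_mill = W·ṁ = 4.1365·2314.7 = 9574.8 kW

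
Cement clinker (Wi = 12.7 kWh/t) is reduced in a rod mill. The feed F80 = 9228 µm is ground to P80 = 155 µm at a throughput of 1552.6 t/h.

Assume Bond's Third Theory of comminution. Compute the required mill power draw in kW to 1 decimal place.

P = 13785.3 kW

Bond:  W = 10 Wi (1/√P − 1/√F)
W = 10·12.7·(1/√155 − 1/√9228) = 10·12.7·(0.069912) = 8.8788 kWh/t
P = W·T = 8.8788·1552.6 = 13785.3 kW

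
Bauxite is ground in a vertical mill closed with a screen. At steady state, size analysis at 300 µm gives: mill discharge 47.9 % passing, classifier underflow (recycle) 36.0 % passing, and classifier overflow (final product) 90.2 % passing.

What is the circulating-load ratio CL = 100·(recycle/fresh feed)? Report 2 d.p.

CL = 355.46 %

Classifier node, passing 300 µm:
d + r·d = r·u + o → r(d−u) = o−d
r = (90.2 − 47.9)/(47.9 − 36.0) = 42.3/11.9 = 3.5546
CL = 100·r = 355.46 %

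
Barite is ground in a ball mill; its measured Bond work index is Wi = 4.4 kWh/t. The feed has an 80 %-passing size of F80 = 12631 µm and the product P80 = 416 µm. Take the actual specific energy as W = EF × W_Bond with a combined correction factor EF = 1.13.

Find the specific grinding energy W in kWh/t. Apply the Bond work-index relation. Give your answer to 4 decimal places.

Bond: W = 10·Wi·(1/√P80 − 1/√F80)
1/√416 = 0.049029;  1/√12631 = 0.008898
W = 10·4.4·(0.049029 − 0.008898) = 1.7658 kWh/t
Apply correction: 1.7658 × 1.13 = 1.9953 kWh/t

W = 1.9953 kWh/t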